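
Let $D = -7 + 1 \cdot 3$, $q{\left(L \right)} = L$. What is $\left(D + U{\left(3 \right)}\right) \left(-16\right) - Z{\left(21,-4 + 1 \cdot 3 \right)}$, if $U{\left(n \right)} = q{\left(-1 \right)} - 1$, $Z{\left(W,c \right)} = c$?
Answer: $97$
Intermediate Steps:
$U{\left(n \right)} = -2$ ($U{\left(n \right)} = -1 - 1 = -2$)
$D = -4$ ($D = -7 + 3 = -4$)
$\left(D + U{\left(3 \right)}\right) \left(-16\right) - Z{\left(21,-4 + 1 \cdot 3 \right)} = \left(-4 - 2\right) \left(-16\right) - \left(-4 + 1 \cdot 3\right) = \left(-6\right) \left(-16\right) - \left(-4 + 3\right) = 96 - -1 = 96 + 1 = 97$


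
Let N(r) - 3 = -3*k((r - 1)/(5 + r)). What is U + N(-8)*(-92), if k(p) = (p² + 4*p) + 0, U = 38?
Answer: 5558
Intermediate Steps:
k(p) = p² + 4*p
N(r) = 3 - 3*(-1 + r)*(4 + (-1 + r)/(5 + r))/(5 + r) (N(r) = 3 - 3*(r - 1)/(5 + r)*(4 + (r - 1)/(5 + r)) = 3 - 3*(-1 + r)/(5 + r)*(4 + (-1 + r)/(5 + r)) = 3 - 3*(-1 + r)*(4 + (-1 + r)/(5 + r))/(5 + r))
U + N(-8)*(-92) = 38 + (12*(11 - 1*(-8) - 1*(-8)²)/(25 + (-8)² + 10*(-8)))*(-92) = 38 + (12*(11 + 8 - 1*64)/(25 + 64 - 80))*(-92) = 38 + (12*(11 + 8 - 64)/9)*(-92) = 38 + (12*(⅑)*(-45))*(-92) = 38 - 60*(-92) = 38 + 5520 = 5558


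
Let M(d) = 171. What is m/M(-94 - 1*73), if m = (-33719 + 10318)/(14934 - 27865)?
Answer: 23401/2211201 ≈ 0.010583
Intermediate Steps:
m = 23401/12931 (m = -23401/(-12931) = -23401*(-1/12931) = 23401/12931 ≈ 1.8097)
m/M(-94 - 1*73) = (23401/12931)/171 = (23401/12931)*(1/171) = 23401/2211201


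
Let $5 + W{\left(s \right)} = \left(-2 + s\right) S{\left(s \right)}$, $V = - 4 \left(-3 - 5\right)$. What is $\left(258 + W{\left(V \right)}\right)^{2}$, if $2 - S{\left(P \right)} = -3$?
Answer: $162409$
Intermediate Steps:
$S{\left(P \right)} = 5$ ($S{\left(P \right)} = 2 - -3 = 2 + 3 = 5$)
$V = 32$ ($V = \left(-4\right) \left(-8\right) = 32$)
$W{\left(s \right)} = -15 + 5 s$ ($W{\left(s \right)} = -5 + \left(-2 + s\right) 5 = -5 + \left(-10 + 5 s\right) = -15 + 5 s$)
$\left(258 + W{\left(V \right)}\right)^{2} = \left(258 + \left(-15 + 5 \cdot 32\right)\right)^{2} = \left(258 + \left(-15 + 160\right)\right)^{2} = \left(258 + 145\right)^{2} = 403^{2} = 162409$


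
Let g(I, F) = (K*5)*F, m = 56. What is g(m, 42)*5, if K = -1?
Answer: -1050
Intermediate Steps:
g(I, F) = -5*F (g(I, F) = (-1*5)*F = -5*F)
g(m, 42)*5 = -5*42*5 = -210*5 = -1050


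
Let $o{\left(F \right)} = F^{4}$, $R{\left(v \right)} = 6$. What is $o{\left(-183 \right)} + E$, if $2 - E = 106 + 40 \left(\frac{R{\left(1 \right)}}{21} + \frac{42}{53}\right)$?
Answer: $\frac{416081313307}{371} \approx 1.1215 \cdot 10^{9}$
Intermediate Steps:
$E = - \frac{54584}{371}$ ($E = 2 - \left(106 + 40 \left(\frac{6}{21} + \frac{42}{53}\right)\right) = 2 - \left(106 + 40 \left(6 \cdot \frac{1}{21} + 42 \cdot \frac{1}{53}\right)\right) = 2 - \left(106 + 40 \left(\frac{2}{7} + \frac{42}{53}\right)\right) = 2 - \left(106 + 40 \cdot \frac{400}{371}\right) = 2 - \left(106 + \frac{16000}{371}\right) = 2 - \frac{55326}{371} = - \frac{54584}{371} \approx -147.13$)
$o{\left(-183 \right)} + E = \left(-183\right)^{4} - \frac{54584}{371} = 1121513121 - \frac{54584}{371} = \frac{416081313307}{371}$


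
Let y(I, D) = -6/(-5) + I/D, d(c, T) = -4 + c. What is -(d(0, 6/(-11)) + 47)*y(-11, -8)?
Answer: -4429/40 ≈ -110.72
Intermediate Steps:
y(I, D) = 6/5 + I/D (y(I, D) = -6*(-1/5) + I/D = 6/5 + I/D)
-(d(0, 6/(-11)) + 47)*y(-11, -8) = -((-4 + 0) + 47)*(6/5 - 11/(-8)) = -(-4 + 47)*(6/5 - 11*(-1/8)) = -43*(6/5 + 11/8) = -43*103/40 = -1*4429/40 = -4429/40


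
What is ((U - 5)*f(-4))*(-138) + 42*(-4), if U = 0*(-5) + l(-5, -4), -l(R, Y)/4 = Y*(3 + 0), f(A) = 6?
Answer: -35772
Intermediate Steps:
l(R, Y) = -12*Y (l(R, Y) = -4*Y*(3 + 0) = -4*Y*3 = -12*Y)
U = 48 (U = 0*(-5) - 12*(-4) = 0 + 48 = 48)
((U - 5)*f(-4))*(-138) + 42*(-4) = ((48 - 5)*6)*(-138) + 42*(-4) = (43*6)*(-138) - 168 = 258*(-138) - 168 = -35604 - 168 = -35772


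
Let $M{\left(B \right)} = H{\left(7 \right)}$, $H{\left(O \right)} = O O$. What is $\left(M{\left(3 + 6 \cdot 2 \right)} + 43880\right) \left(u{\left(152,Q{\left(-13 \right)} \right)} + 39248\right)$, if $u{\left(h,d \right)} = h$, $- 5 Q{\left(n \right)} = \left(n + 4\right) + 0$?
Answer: $1730802600$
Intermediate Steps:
$Q{\left(n \right)} = - \frac{4}{5} - \frac{n}{5}$ ($Q{\left(n \right)} = - \frac{\left(n + 4\right) + 0}{5} = - \frac{\left(4 + n\right) + 0}{5} = - \frac{4 + n}{5} = - \frac{4}{5} - \frac{n}{5}$)
$H{\left(O \right)} = O^{2}$
$M{\left(B \right)} = 49$ ($M{\left(B \right)} = 7^{2} = 49$)
$\left(M{\left(3 + 6 \cdot 2 \right)} + 43880\right) \left(u{\left(152,Q{\left(-13 \right)} \right)} + 39248\right) = \left(49 + 43880\right) \left(152 + 39248\right) = 43929 \cdot 39400 = 1730802600$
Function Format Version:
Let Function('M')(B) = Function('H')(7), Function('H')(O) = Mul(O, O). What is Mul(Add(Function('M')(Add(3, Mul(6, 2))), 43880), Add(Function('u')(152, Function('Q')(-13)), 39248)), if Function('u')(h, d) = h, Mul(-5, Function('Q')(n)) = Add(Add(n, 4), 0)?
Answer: 1730802600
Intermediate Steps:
Function('Q')(n) = Add(Rational(-4, 5), Mul(Rational(-1, 5), n)) (Function('Q')(n) = Mul(Rational(-1, 5), Add(Add(n, 4), 0)) = Mul(Rational(-1, 5), Add(Add(4, n), 0)) = Mul(Rational(-1, 5), Add(4, n)) = Add(Rational(-4, 5), Mul(Rational(-1, 5), n)))
Function('H')(O) = Pow(O, 2)
Function('M')(B) = 49 (Function('M')(B) = Pow(7, 2) = 49)
Mul(Add(Function('M')(Add(3, Mul(6, 2))), 43880), Add(Function('u')(152, Function('Q')(-13)), 39248)) = Mul(Add(49, 43880), Add(152, 39248)) = Mul(43929, 39400) = 1730802600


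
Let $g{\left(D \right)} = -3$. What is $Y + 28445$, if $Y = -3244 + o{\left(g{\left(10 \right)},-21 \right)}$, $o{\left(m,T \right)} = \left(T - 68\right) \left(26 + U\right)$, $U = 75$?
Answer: $16212$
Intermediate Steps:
$o{\left(m,T \right)} = -6868 + 101 T$ ($o{\left(m,T \right)} = \left(T - 68\right) \left(26 + 75\right) = \left(-68 + T\right) 101 = -6868 + 101 T$)
$Y = -12233$ ($Y = -3244 + \left(-6868 + 101 \left(-21\right)\right) = -3244 - 8989 = -12233$)
$Y + 28445 = -12233 + 28445 = 16212$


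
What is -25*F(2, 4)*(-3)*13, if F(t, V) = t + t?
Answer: 3900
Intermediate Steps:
F(t, V) = 2*t
-25*F(2, 4)*(-3)*13 = -25*2*2*(-3)*13 = -100*(-3)*13 = -25*(-12)*13 = 300*13 = 3900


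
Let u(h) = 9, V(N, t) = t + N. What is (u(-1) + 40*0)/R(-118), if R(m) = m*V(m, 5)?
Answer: 9/13334 ≈ 0.00067497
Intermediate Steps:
V(N, t) = N + t
R(m) = m*(5 + m) (R(m) = m*(m + 5) = m*(5 + m))
(u(-1) + 40*0)/R(-118) = (9 + 40*0)/((-118*(5 - 118))) = (9 + 0)/((-118*(-113))) = 9/13334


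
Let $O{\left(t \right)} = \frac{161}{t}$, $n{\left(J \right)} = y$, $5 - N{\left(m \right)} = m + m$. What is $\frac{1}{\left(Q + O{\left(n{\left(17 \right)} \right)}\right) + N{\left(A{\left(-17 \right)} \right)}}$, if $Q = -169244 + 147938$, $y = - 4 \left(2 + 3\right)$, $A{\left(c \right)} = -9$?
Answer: $- \frac{20}{425821} \approx -4.6968 \cdot 10^{-5}$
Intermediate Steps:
$y = -20$ ($y = \left(-4\right) 5 = -20$)
$N{\left(m \right)} = 5 - 2 m$ ($N{\left(m \right)} = 5 - \left(m + m\right) = 5 - 2 m$)
$n{\left(J \right)} = -20$
$Q = -21306$
$\frac{1}{\left(Q + O{\left(n{\left(17 \right)} \right)}\right) + N{\left(A{\left(-17 \right)} \right)}} = \frac{1}{\left(-21306 + \frac{161}{-20}\right) + \left(5 - -18\right)} = \frac{1}{\left(-21306 + 161 \left(- \frac{1}{20}\right)\right) + \left(5 + 18\right)} = \frac{1}{\left(-21306 - \frac{161}{20}\right) + 23} = \frac{1}{- \frac{426281}{20} + 23} = \frac{1}{- \frac{425821}{20}} = - \frac{20}{425821}$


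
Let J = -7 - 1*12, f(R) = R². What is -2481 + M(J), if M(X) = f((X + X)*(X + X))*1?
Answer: 2082655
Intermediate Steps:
J = -19 (J = -7 - 12 = -19)
M(X) = 16*X⁴ (M(X) = ((X + X)*(X + X))²*1 = ((2*X)*(2*X))²*1 = (4*X²)²*1 = (16*X⁴)*1 = 16*X⁴)
-2481 + M(J) = -2481 + 16*(-19)⁴ = -2481 + 16*130321 = -2481 + 2085136 = 2082655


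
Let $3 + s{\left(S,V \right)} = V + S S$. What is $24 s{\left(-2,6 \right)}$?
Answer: $168$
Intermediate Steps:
$s{\left(S,V \right)} = -3 + V + S^{2}$ ($s{\left(S,V \right)} = -3 + \left(V + S S\right) = -3 + \left(V + S^{2}\right) = -3 + V + S^{2}$)
$24 s{\left(-2,6 \right)} = 24 \left(-3 + 6 + \left(-2\right)^{2}\right) = 24 \left(-3 + 6 + 4\right) = 24 \cdot 7 = 168$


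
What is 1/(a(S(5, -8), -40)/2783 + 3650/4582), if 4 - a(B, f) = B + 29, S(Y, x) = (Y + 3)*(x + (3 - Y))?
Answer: 579623/473180 ≈ 1.2250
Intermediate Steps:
S(Y, x) = (3 + Y)*(3 + x - Y)
a(B, f) = -25 - B (a(B, f) = 4 - (B + 29) = 4 - (29 + B) = 4 + (-29 - B) = -25 - B)
1/(a(S(5, -8), -40)/2783 + 3650/4582) = 1/((-25 - (9 - 1*5² + 3*(-8) + 5*(-8)))/2783 + 3650/4582) = 1/((-25 - (9 - 1*25 - 24 - 40))*(1/2783) + 3650*(1/4582)) = 1/((-25 - (9 - 25 - 24 - 40))*(1/2783) + 1825/2291) = 1/((-25 - 1*(-80))*(1/2783) + 1825/2291) = 1/((-25 + 80)*(1/2783) + 1825/2291) = 1/(55*(1/2783) + 1825/2291) = 1/(5/253 + 1825/2291) = 1/(473180/579623) = 579623/473180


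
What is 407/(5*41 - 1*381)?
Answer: -37/16 ≈ -2.3125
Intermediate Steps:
407/(5*41 - 1*381) = 407/(205 - 381) = 407/(-176) = 407*(-1/176) = -37/16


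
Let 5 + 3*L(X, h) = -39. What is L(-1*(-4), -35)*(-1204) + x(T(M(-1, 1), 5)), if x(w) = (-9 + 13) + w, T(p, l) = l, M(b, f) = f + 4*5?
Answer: 53003/3 ≈ 17668.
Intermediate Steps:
M(b, f) = 20 + f (M(b, f) = f + 20 = 20 + f)
L(X, h) = -44/3 (L(X, h) = -5/3 + (1/3)*(-39) = -5/3 - 13 = -44/3)
x(w) = 4 + w
L(-1*(-4), -35)*(-1204) + x(T(M(-1, 1), 5)) = -44/3*(-1204) + (4 + 5) = 52976/3 + 9 = 53003/3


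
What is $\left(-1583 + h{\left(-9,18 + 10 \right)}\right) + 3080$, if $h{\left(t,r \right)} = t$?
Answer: $1488$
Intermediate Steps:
$\left(-1583 + h{\left(-9,18 + 10 \right)}\right) + 3080 = \left(-1583 - 9\right) + 3080 = -1592 + 3080 = 1488$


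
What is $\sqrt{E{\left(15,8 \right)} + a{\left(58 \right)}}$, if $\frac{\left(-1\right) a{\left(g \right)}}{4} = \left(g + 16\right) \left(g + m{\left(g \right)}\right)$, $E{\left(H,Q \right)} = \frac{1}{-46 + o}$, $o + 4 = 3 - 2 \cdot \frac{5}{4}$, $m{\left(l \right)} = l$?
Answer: $\frac{13 i \sqrt{221254}}{33} \approx 185.3 i$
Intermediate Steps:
$o = - \frac{7}{2}$ ($o = -4 + \left(3 - 2 \cdot \frac{5}{4}\right) = -4 + \left(3 - 2 \cdot 5 \cdot \frac{1}{4}\right) = -4 + \left(3 - \frac{5}{2}\right) = -4 + \frac{1}{2} = - \frac{7}{2} \approx -3.5$)
$E{\left(H,Q \right)} = - \frac{2}{99}$ ($E{\left(H,Q \right)} = \frac{1}{-46 - \frac{7}{2}} = \frac{1}{- \frac{99}{2}} = - \frac{2}{99}$)
$a{\left(g \right)} = - 8 g \left(16 + g\right)$ ($a{\left(g \right)} = - 4 \left(g + 16\right) \left(g + g\right) = - 4 \left(16 + g\right) 2 g = - 4 \cdot 2 g \left(16 + g\right) = - 8 g \left(16 + g\right)$)
$\sqrt{E{\left(15,8 \right)} + a{\left(58 \right)}} = \sqrt{- \frac{2}{99} + 8 \cdot 58 \left(-16 - 58\right)} = \sqrt{- \frac{2}{99} + 8 \cdot 58 \left(-74\right)} = \sqrt{- \frac{2}{99} - 34336} = \sqrt{- \frac{3399266}{99}} = \frac{13 i \sqrt{221254}}{33}$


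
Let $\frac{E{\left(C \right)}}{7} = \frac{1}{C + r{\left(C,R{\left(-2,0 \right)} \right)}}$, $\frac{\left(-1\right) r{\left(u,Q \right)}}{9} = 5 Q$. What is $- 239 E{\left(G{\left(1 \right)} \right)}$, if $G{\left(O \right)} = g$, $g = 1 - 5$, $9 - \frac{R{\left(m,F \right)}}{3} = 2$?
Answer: $\frac{1673}{949} \approx 1.7629$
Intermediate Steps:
$R{\left(m,F \right)} = 21$ ($R{\left(m,F \right)} = 27 - 6 = 21$)
$r{\left(u,Q \right)} = - 45 Q$ ($r{\left(u,Q \right)} = - 9 \cdot 5 Q = - 45 Q$)
$g = -4$
$G{\left(O \right)} = -4$
$E{\left(C \right)} = \frac{7}{-945 + C}$ ($E{\left(C \right)} = \frac{7}{C - 945} = \frac{7}{-945 + C}$)
$- 239 E{\left(G{\left(1 \right)} \right)} = - 239 \frac{7}{-945 - 4} = - 239 \frac{7}{-949} = - 239 \cdot 7 \left(- \frac{1}{949}\right) = \left(-239\right) \left(- \frac{7}{949}\right) = \frac{1673}{949}$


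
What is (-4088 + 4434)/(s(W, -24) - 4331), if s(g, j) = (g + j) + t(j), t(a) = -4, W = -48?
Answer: -346/4407 ≈ -0.078511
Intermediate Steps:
s(g, j) = -4 + g + j (s(g, j) = (g + j) - 4 = -4 + g + j)
(-4088 + 4434)/(s(W, -24) - 4331) = (-4088 + 4434)/((-4 - 48 - 24) - 4331) = 346/(-76 - 4331) = 346/(-4407) = 346*(-1/4407) = -346/4407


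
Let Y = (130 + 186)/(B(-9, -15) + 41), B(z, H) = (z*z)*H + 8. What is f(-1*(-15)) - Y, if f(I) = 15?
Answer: 8903/583 ≈ 15.271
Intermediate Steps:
B(z, H) = 8 + H*z**2 (B(z, H) = z**2*H + 8 = H*z**2 + 8 = 8 + H*z**2)
Y = -158/583 (Y = (130 + 186)/((8 - 15*(-9)**2) + 41) = 316/((8 - 15*81) + 41) = 316/((8 - 1215) + 41) = 316/(-1207 + 41) = 316/(-1166) = 316*(-1/1166) = -158/583 ≈ -0.27101)
f(-1*(-15)) - Y = 15 - 1*(-158/583) = 15 + 158/583 = 8903/583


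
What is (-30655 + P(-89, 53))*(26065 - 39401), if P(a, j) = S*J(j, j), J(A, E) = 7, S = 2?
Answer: 408628376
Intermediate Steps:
P(a, j) = 14 (P(a, j) = 2*7 = 14)
(-30655 + P(-89, 53))*(26065 - 39401) = (-30655 + 14)*(26065 - 39401) = -30641*(-13336) = 408628376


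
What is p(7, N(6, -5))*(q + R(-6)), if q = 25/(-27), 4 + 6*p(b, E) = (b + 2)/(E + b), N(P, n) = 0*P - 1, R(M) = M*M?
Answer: -4735/324 ≈ -14.614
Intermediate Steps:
R(M) = M²
N(P, n) = -1 (N(P, n) = 0 - 1 = -1)
p(b, E) = -⅔ + (2 + b)/(6*(E + b)) (p(b, E) = -⅔ + ((b + 2)/(E + b))/6 = -⅔ + ((2 + b)/(E + b))/6 = -⅔ + (2 + b)/(6*(E + b)))
q = -25/27 (q = 25*(-1/27) = -25/27 ≈ -0.92593)
p(7, N(6, -5))*(q + R(-6)) = ((2 - 4*(-1) - 3*7)/(6*(-1 + 7)))*(-25/27 + (-6)²) = ((⅙)*(2 + 4 - 21)/6)*(-25/27 + 36) = ((⅙)*(⅙)*(-15))*(947/27) = -5/12*947/27 = -4735/324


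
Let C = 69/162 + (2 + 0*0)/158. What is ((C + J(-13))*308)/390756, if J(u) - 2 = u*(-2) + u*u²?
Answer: -712333391/416741274 ≈ -1.7093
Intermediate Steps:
J(u) = 2 + u³ - 2*u (J(u) = 2 + (u*(-2) + u*u²) = 2 + (-2*u + u³) = 2 + (u³ - 2*u) = 2 + u³ - 2*u)
C = 1871/4266 (C = 69*(1/162) + (2 + 0)*(1/158) = 23/54 + 2*(1/158) = 23/54 + 1/79 = 1871/4266 ≈ 0.43858)
((C + J(-13))*308)/390756 = ((1871/4266 + (2 + (-13)³ - 2*(-13)))*308)/390756 = ((1871/4266 + (2 - 2197 + 26))*308)*(1/390756) = ((1871/4266 - 2169)*308)*(1/390756) = -9251083/4266*308*(1/390756) = -1424666782/2133*1/390756 = -712333391/416741274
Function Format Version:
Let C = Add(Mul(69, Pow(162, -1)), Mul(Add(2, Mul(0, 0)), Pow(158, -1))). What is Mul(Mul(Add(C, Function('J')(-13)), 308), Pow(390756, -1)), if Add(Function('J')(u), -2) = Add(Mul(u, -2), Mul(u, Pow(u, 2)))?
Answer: Rational(-712333391, 416741274) ≈ -1.7093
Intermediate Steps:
Function('J')(u) = Add(2, Pow(u, 3), Mul(-2, u)) (Function('J')(u) = Add(2, Add(Mul(u, -2), Mul(u, Pow(u, 2)))) = Add(2, Add(Mul(-2, u), Pow(u, 3))) = Add(2, Add(Pow(u, 3), Mul(-2, u))) = Add(2, Pow(u, 3), Mul(-2, u)))
C = Rational(1871, 4266) (C = Add(Mul(69, Rational(1, 162)), Mul(Add(2, 0), Rational(1, 158))) = Add(Rational(23, 54), Mul(2, Rational(1, 158))) = Add(Rational(23, 54), Rational(1, 79)) = Rational(1871, 4266) ≈ 0.43858)
Mul(Mul(Add(C, Function('J')(-13)), 308), Pow(390756, -1)) = Mul(Mul(Add(Rational(1871, 4266), Add(2, Pow(-13, 3), Mul(-2, -13))), 308), Pow(390756, -1)) = Mul(Mul(Add(Rational(1871, 4266), Add(2, -2197, 26)), 308), Rational(1, 390756)) = Mul(Mul(Add(Rational(1871, 4266), -2169), 308), Rational(1, 390756)) = Mul(Mul(Rational(-9251083, 4266), 308), Rational(1, 390756)) = Mul(Rational(-1424666782, 2133), Rational(1, 390756)) = Rational(-712333391, 416741274)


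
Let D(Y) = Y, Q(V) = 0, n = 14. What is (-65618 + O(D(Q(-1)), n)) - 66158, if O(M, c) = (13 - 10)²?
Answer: -131767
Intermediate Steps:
O(M, c) = 9 (O(M, c) = 3² = 9)
(-65618 + O(D(Q(-1)), n)) - 66158 = (-65618 + 9) - 66158 = -65609 - 66158 = -131767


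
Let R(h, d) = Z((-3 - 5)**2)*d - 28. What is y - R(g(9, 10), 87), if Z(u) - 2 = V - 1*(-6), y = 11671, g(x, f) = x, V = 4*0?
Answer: 11003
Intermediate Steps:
V = 0
Z(u) = 8 (Z(u) = 2 + (0 - 1*(-6)) = 2 + (0 + 6) = 2 + 6 = 8)
R(h, d) = -28 + 8*d (R(h, d) = 8*d - 28 = -28 + 8*d)
y - R(g(9, 10), 87) = 11671 - (-28 + 8*87) = 11671 - (-28 + 696) = 11671 - 1*668 = 11671 - 668 = 11003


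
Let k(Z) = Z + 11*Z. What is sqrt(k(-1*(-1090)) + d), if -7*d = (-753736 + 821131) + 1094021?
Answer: 4*I*sqrt(468062)/7 ≈ 390.94*I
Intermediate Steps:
k(Z) = 12*Z
d = -1161416/7 (d = -((-753736 + 821131) + 1094021)/7 = -(67395 + 1094021)/7 = -1/7*1161416 = -1161416/7 ≈ -1.6592e+5)
sqrt(k(-1*(-1090)) + d) = sqrt(12*(-1*(-1090)) - 1161416/7) = sqrt(12*1090 - 1161416/7) = sqrt(13080 - 1161416/7) = sqrt(-1069856/7) = 4*I*sqrt(468062)/7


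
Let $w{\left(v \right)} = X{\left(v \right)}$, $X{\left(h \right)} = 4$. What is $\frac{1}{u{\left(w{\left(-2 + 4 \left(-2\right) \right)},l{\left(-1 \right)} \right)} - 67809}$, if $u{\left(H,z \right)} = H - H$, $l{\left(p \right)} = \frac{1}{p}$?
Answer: $- \frac{1}{67809} \approx -1.4747 \cdot 10^{-5}$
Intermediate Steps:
$w{\left(v \right)} = 4$
$u{\left(H,z \right)} = 0$
$\frac{1}{u{\left(w{\left(-2 + 4 \left(-2\right) \right)},l{\left(-1 \right)} \right)} - 67809} = \frac{1}{0 - 67809} = \frac{1}{-67809} = - \frac{1}{67809}$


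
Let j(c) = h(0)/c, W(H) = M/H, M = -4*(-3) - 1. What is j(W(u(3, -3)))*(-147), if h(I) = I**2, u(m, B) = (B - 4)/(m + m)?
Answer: 0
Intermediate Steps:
u(m, B) = (-4 + B)/(2*m) (u(m, B) = (-4 + B)/((2*m)) = (-4 + B)*(1/(2*m)) = (-4 + B)/(2*m))
M = 11 (M = 12 - 1 = 11)
W(H) = 11/H
j(c) = 0 (j(c) = 0**2/c = 0/c = 0)
j(W(u(3, -3)))*(-147) = 0*(-147) = 0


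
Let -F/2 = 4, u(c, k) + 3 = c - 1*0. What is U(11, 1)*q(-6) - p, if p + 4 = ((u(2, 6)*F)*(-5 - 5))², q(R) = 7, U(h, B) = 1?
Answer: -6389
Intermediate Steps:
u(c, k) = -3 + c (u(c, k) = -3 + (c - 1*0) = -3 + (c + 0) = -3 + c)
F = -8 (F = -2*4 = -8)
p = 6396 (p = -4 + (((-3 + 2)*(-8))*(-5 - 5))² = -4 + (-1*(-8)*(-10))² = -4 + (8*(-10))² = -4 + (-80)² = -4 + 6400 = 6396)
U(11, 1)*q(-6) - p = 1*7 - 1*6396 = 7 - 6396 = -6389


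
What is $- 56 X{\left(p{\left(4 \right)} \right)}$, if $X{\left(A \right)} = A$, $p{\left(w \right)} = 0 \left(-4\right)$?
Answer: $0$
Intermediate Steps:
$p{\left(w \right)} = 0$
$- 56 X{\left(p{\left(4 \right)} \right)} = \left(-56\right) 0 = 0$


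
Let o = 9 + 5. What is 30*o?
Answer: 420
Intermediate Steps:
o = 14
30*o = 30*14 = 420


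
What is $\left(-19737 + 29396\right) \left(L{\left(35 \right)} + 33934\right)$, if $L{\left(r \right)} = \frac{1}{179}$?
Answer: $\frac{58670572233}{179} \approx 3.2777 \cdot 10^{8}$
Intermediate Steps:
$L{\left(r \right)} = \frac{1}{179}$
$\left(-19737 + 29396\right) \left(L{\left(35 \right)} + 33934\right) = \left(-19737 + 29396\right) \left(\frac{1}{179} + 33934\right) = 9659 \cdot \frac{6074187}{179} = \frac{58670572233}{179}$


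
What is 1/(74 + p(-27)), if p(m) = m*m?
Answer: 1/803 ≈ 0.0012453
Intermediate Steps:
p(m) = m²
1/(74 + p(-27)) = 1/(74 + (-27)²) = 1/(74 + 729) = 1/803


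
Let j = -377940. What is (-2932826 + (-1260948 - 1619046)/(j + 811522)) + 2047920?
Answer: -191841096643/216791 ≈ -8.8491e+5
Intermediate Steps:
(-2932826 + (-1260948 - 1619046)/(j + 811522)) + 2047920 = (-2932826 + (-1260948 - 1619046)/(-377940 + 811522)) + 2047920 = (-2932826 - 2879994/433582) + 2047920 = (-2932826 - 2879994*1/433582) + 2047920 = (-2932826 - 1439997/216791) + 2047920 = -635811721363/216791 + 2047920 = -191841096643/216791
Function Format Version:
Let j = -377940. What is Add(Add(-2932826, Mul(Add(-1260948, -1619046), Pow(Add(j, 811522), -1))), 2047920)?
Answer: Rational(-191841096643, 216791) ≈ -8.8491e+5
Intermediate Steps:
Add(Add(-2932826, Mul(Add(-1260948, -1619046), Pow(Add(j, 811522), -1))), 2047920) = Add(Add(-2932826, Mul(Add(-1260948, -1619046), Pow(Add(-377940, 811522), -1))), 2047920) = Add(Add(-2932826, Mul(-2879994, Pow(433582, -1))), 2047920) = Add(Add(-2932826, Mul(-2879994, Rational(1, 433582))), 2047920) = Add(Add(-2932826, Rational(-1439997, 216791)), 2047920) = Add(Rational(-635811721363, 216791), 2047920) = Rational(-191841096643, 216791)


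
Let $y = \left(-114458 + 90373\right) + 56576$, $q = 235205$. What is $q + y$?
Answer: $267696$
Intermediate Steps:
$y = 32491$ ($y = -24085 + 56576 = 32491$)
$q + y = 235205 + 32491 = 267696$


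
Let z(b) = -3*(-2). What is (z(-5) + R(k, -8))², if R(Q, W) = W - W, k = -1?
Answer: 36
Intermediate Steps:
z(b) = 6
R(Q, W) = 0
(z(-5) + R(k, -8))² = (6 + 0)² = 6² = 36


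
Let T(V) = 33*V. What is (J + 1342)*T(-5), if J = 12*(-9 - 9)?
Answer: -185790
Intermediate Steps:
J = -216 (J = 12*(-18) = -216)
(J + 1342)*T(-5) = (-216 + 1342)*(33*(-5)) = 1126*(-165) = -185790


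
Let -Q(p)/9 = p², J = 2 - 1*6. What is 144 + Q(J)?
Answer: 0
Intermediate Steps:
J = -4 (J = 2 - 6 = -4)
Q(p) = -9*p²
144 + Q(J) = 144 - 9*(-4)² = 144 - 9*16 = 144 - 144 = 0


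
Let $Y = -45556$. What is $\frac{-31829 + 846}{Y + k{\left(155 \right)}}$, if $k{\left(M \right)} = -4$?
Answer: $\frac{30983}{45560} \approx 0.68005$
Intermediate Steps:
$\frac{-31829 + 846}{Y + k{\left(155 \right)}} = \frac{-31829 + 846}{-45556 - 4} = - \frac{30983}{-45560} = \left(-30983\right) \left(- \frac{1}{45560}\right) = \frac{30983}{45560}$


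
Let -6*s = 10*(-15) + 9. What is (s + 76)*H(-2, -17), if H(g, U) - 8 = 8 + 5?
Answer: 4179/2 ≈ 2089.5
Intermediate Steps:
H(g, U) = 21 (H(g, U) = 8 + (8 + 5) = 8 + 13 = 21)
s = 47/2 (s = -(10*(-15) + 9)/6 = -(-150 + 9)/6 = -⅙*(-141) = 47/2 ≈ 23.500)
(s + 76)*H(-2, -17) = (47/2 + 76)*21 = (199/2)*21 = 4179/2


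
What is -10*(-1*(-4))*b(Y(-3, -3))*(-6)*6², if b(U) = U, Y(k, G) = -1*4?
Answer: -34560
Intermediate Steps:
Y(k, G) = -4
-10*(-1*(-4))*b(Y(-3, -3))*(-6)*6² = -10*-1*(-4)*(-4)*(-6)*6² = -10*4*(-4)*(-6)*36 = -(-160)*(-6)*36 = -10*96*36 = -960*36 = -34560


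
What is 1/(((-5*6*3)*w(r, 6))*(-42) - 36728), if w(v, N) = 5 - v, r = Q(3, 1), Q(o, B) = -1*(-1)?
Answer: -1/21608 ≈ -4.6279e-5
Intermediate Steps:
Q(o, B) = 1
r = 1
1/(((-5*6*3)*w(r, 6))*(-42) - 36728) = 1/(((-5*6*3)*(5 - 1*1))*(-42) - 36728) = 1/(((-30*3)*(5 - 1))*(-42) - 36728) = 1/(-90*4*(-42) - 36728) = 1/(-360*(-42) - 36728) = 1/(15120 - 36728) = 1/(-21608) = -1/21608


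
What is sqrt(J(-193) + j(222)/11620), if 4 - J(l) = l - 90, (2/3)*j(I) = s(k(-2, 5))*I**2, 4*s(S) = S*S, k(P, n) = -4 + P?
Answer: sqrt(11620795970)/5810 ≈ 18.554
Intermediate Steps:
s(S) = S**2/4 (s(S) = (S*S)/4 = S**2/4)
j(I) = 27*I**2/2 (j(I) = 3*(((-4 - 2)**2/4)*I**2)/2 = 3*(((1/4)*(-6)**2)*I**2)/2 = 3*(((1/4)*36)*I**2)/2 = 3*(9*I**2)/2 = 27*I**2/2)
J(l) = 94 - l (J(l) = 4 - (l - 90) = 4 - (-90 + l) = 4 + (90 - l) = 94 - l)
sqrt(J(-193) + j(222)/11620) = sqrt((94 - 1*(-193)) + ((27/2)*222**2)/11620) = sqrt((94 + 193) + ((27/2)*49284)*(1/11620)) = sqrt(287 + 665334*(1/11620)) = sqrt(287 + 332667/5810) = sqrt(2000137/5810) = sqrt(11620795970)/5810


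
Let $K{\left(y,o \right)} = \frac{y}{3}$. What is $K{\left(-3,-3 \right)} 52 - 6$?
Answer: $-58$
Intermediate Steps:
$K{\left(y,o \right)} = \frac{y}{3}$ ($K{\left(y,o \right)} = y \frac{1}{3} = \frac{y}{3}$)
$K{\left(-3,-3 \right)} 52 - 6 = \frac{1}{3} \left(-3\right) 52 - 6 = \left(-1\right) 52 - 6 = -52 - 6 = -58$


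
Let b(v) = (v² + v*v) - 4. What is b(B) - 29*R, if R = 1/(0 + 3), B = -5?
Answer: 109/3 ≈ 36.333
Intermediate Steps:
b(v) = -4 + 2*v² (b(v) = (v² + v²) - 4 = 2*v² - 4 = -4 + 2*v²)
R = ⅓ (R = 1/3 = ⅓ ≈ 0.33333)
b(B) - 29*R = (-4 + 2*(-5)²) - 29*⅓ = (-4 + 2*25) - 29/3 = (-4 + 50) - 29/3 = 46 - 29/3 = 109/3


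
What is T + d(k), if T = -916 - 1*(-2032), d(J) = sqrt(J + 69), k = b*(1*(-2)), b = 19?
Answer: 1116 + sqrt(31) ≈ 1121.6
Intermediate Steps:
k = -38 (k = 19*(1*(-2)) = 19*(-2) = -38)
d(J) = sqrt(69 + J)
T = 1116 (T = -916 + 2032 = 1116)
T + d(k) = 1116 + sqrt(69 - 38) = 1116 + sqrt(31)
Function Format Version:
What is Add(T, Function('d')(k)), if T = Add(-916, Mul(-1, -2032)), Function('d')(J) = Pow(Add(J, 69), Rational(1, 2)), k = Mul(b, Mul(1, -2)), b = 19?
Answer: Add(1116, Pow(31, Rational(1, 2))) ≈ 1121.6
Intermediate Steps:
k = -38 (k = Mul(19, Mul(1, -2)) = Mul(19, -2) = -38)
Function('d')(J) = Pow(Add(69, J), Rational(1, 2))
T = 1116 (T = Add(-916, 2032) = 1116)
Add(T, Function('d')(k)) = Add(1116, Pow(Add(69, -38), Rational(1, 2))) = Add(1116, Pow(31, Rational(1, 2)))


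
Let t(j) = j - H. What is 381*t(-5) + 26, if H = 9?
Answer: -5308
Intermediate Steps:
t(j) = -9 + j (t(j) = j - 1*9 = j - 9 = -9 + j)
381*t(-5) + 26 = 381*(-9 - 5) + 26 = 381*(-14) + 26 = -5334 + 26 = -5308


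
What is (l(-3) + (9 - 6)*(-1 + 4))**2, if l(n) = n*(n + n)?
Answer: 729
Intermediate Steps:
l(n) = 2*n**2 (l(n) = n*(2*n) = 2*n**2)
(l(-3) + (9 - 6)*(-1 + 4))**2 = (2*(-3)**2 + (9 - 6)*(-1 + 4))**2 = (2*9 + 3*3)**2 = (18 + 9)**2 = 27**2 = 729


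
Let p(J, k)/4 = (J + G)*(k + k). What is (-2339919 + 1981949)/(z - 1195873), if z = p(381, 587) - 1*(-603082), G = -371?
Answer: 357970/545831 ≈ 0.65583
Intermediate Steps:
p(J, k) = 8*k*(-371 + J) (p(J, k) = 4*((J - 371)*(k + k)) = 4*((-371 + J)*(2*k)) = 4*(2*k*(-371 + J)) = 8*k*(-371 + J))
z = 650042 (z = 8*587*(-371 + 381) - 1*(-603082) = 8*587*10 + 603082 = 46960 + 603082 = 650042)
(-2339919 + 1981949)/(z - 1195873) = (-2339919 + 1981949)/(650042 - 1195873) = -357970/(-545831) = -357970*(-1/545831) = 357970/545831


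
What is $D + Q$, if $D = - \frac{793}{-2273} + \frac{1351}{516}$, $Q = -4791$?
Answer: $- \frac{5615730577}{1172868} \approx -4788.0$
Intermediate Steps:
$D = \frac{3480011}{1172868}$ ($D = \left(-793\right) \left(- \frac{1}{2273}\right) + 1351 \cdot \frac{1}{516} = \frac{793}{2273} + \frac{1351}{516} = \frac{3480011}{1172868} \approx 2.9671$)
$D + Q = \frac{3480011}{1172868} - 4791 = - \frac{5615730577}{1172868}$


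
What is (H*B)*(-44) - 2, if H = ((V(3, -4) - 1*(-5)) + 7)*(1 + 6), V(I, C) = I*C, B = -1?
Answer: -2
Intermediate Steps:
V(I, C) = C*I
H = 0 (H = ((-4*3 - 1*(-5)) + 7)*(1 + 6) = ((-12 + 5) + 7)*7 = (-7 + 7)*7 = 0*7 = 0)
(H*B)*(-44) - 2 = (0*(-1))*(-44) - 2 = 0*(-44) - 2 = 0 - 2 = -2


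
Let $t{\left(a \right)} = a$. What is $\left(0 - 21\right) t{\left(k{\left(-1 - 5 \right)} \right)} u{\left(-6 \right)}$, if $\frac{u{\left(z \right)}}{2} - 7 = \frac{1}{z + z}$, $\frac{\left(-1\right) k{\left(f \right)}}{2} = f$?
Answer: $-3486$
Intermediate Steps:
$k{\left(f \right)} = - 2 f$
$u{\left(z \right)} = 14 + \frac{1}{z}$ ($u{\left(z \right)} = 14 + \frac{2}{z + z} = 14 + \frac{2}{2 z} = 14 + 2 \frac{1}{2 z} = 14 + \frac{1}{z}$)
$\left(0 - 21\right) t{\left(k{\left(-1 - 5 \right)} \right)} u{\left(-6 \right)} = \left(0 - 21\right) \left(- 2 \left(-1 - 5\right)\right) \left(14 + \frac{1}{-6}\right) = - 21 \left(- 2 \left(-1 - 5\right)\right) \left(14 - \frac{1}{6}\right) = - 21 \left(\left(-2\right) \left(-6\right)\right) \frac{83}{6} = \left(-21\right) 12 \cdot \frac{83}{6} = \left(-252\right) \frac{83}{6} = -3486$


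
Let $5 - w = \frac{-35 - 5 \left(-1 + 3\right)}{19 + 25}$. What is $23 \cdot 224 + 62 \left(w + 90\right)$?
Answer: $\frac{244319}{22} \approx 11105.0$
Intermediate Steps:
$w = \frac{265}{44}$ ($w = 5 - \frac{-35 - 5 \left(-1 + 3\right)}{19 + 25} = 5 - \frac{-35 - 10}{44} = 5 - \left(-35 - 10\right) \frac{1}{44} = 5 - \left(-45\right) \frac{1}{44} = 5 - - \frac{45}{44} = 5 + \frac{45}{44} = \frac{265}{44} \approx 6.0227$)
$23 \cdot 224 + 62 \left(w + 90\right) = 23 \cdot 224 + 62 \left(\frac{265}{44} + 90\right) = 5152 + 62 \cdot \frac{4225}{44} = 5152 + \frac{130975}{22} = \frac{244319}{22}$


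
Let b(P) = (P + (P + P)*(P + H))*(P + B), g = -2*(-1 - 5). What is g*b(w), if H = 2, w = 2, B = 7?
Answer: 1944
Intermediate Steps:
g = 12 (g = -2*(-6) = 12)
b(P) = (7 + P)*(P + 2*P*(2 + P)) (b(P) = (P + (P + P)*(P + 2))*(P + 7) = (P + (2*P)*(2 + P))*(7 + P) = (P + 2*P*(2 + P))*(7 + P) = (7 + P)*(P + 2*P*(2 + P)))
g*b(w) = 12*(2*(35 + 2*2² + 19*2)) = 12*(2*(35 + 2*4 + 38)) = 12*(2*(35 + 8 + 38)) = 12*(2*81) = 12*162 = 1944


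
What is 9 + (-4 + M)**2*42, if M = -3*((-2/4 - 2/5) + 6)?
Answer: 782679/50 ≈ 15654.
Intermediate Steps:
M = -153/10 (M = -3*((-2*1/4 - 2*1/5) + 6) = -3*((-1/2 - 2/5) + 6) = -3*(-9/10 + 6) = -3*51/10 = -153/10 ≈ -15.300)
9 + (-4 + M)**2*42 = 9 + (-4 - 153/10)**2*42 = 9 + (-193/10)**2*42 = 9 + (37249/100)*42 = 9 + 782229/50 = 782679/50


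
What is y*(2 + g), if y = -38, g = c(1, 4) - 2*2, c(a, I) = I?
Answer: -76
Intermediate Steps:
g = 0 (g = 4 - 2*2 = 4 - 4 = 0)
y*(2 + g) = -38*(2 + 0) = -38*2 = -76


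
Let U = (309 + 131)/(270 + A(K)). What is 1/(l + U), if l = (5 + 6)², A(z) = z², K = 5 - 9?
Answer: 13/1593 ≈ 0.0081607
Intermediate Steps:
K = -4
l = 121 (l = 11² = 121)
U = 20/13 (U = (309 + 131)/(270 + (-4)²) = 440/(270 + 16) = 440/286 = 440*(1/286) = 20/13 ≈ 1.5385)
1/(l + U) = 1/(121 + 20/13) = 1/(1593/13) = 13/1593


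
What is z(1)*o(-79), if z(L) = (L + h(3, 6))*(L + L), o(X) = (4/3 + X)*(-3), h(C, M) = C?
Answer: 1864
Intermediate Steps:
o(X) = -4 - 3*X (o(X) = (4*(1/3) + X)*(-3) = (4/3 + X)*(-3) = -4 - 3*X)
z(L) = 2*L*(3 + L) (z(L) = (L + 3)*(L + L) = (3 + L)*(2*L) = 2*L*(3 + L))
z(1)*o(-79) = (2*1*(3 + 1))*(-4 - 3*(-79)) = (2*1*4)*(-4 + 237) = 8*233 = 1864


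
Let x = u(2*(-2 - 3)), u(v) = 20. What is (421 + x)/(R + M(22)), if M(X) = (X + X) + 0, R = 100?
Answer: 49/16 ≈ 3.0625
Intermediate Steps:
M(X) = 2*X (M(X) = 2*X + 0 = 2*X)
x = 20
(421 + x)/(R + M(22)) = (421 + 20)/(100 + 2*22) = 441/(100 + 44) = 441/144 = 441*(1/144) = 49/16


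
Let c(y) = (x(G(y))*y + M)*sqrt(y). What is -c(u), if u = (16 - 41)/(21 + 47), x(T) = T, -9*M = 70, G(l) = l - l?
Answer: 175*I*sqrt(17)/153 ≈ 4.716*I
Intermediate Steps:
G(l) = 0
M = -70/9 (M = -1/9*70 = -70/9 ≈ -7.7778)
u = -25/68 ≈ -0.36765
c(y) = -70*sqrt(y)/9 (c(y) = (0*y - 70/9)*sqrt(y) = (0 - 70/9)*sqrt(y) = -70*sqrt(y)/9)
-c(u) = -(-70)*sqrt(-25/68)/9 = -(-70)*5*I*sqrt(17)/34/9 = -(-175)*I*sqrt(17)/153 = 175*I*sqrt(17)/153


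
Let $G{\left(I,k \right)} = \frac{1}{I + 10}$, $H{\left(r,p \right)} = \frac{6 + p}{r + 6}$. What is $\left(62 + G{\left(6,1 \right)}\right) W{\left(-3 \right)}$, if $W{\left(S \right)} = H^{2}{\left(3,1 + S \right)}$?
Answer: $\frac{331}{27} \approx 12.259$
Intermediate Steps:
$H{\left(r,p \right)} = \frac{6 + p}{6 + r}$
$G{\left(I,k \right)} = \frac{1}{10 + I}$
$W{\left(S \right)} = \left(\frac{7}{9} + \frac{S}{9}\right)^{2}$ ($W{\left(S \right)} = \left(\frac{6 + \left(1 + S\right)}{6 + 3}\right)^{2} = \left(\frac{7 + S}{9}\right)^{2} = \left(\frac{7}{9} + \frac{S}{9}\right)^{2}$)
$\left(62 + G{\left(6,1 \right)}\right) W{\left(-3 \right)} = \left(62 + \frac{1}{10 + 6}\right) \frac{\left(7 - 3\right)^{2}}{81} = \left(62 + \frac{1}{16}\right) \frac{4^{2}}{81} = \left(62 + \frac{1}{16}\right) \frac{1}{81} \cdot 16 = \frac{993}{16} \cdot \frac{16}{81} = \frac{331}{27}$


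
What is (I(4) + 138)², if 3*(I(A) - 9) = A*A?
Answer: 208849/9 ≈ 23205.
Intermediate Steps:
I(A) = 9 + A²/3 (I(A) = 9 + (A*A)/3 = 9 + A²/3)
(I(4) + 138)² = ((9 + (⅓)*4²) + 138)² = ((9 + (⅓)*16) + 138)² = ((9 + 16/3) + 138)² = (43/3 + 138)² = (457/3)² = 208849/9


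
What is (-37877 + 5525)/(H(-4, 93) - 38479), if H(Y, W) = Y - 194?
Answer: 32352/38677 ≈ 0.83647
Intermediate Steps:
H(Y, W) = -194 + Y
(-37877 + 5525)/(H(-4, 93) - 38479) = (-37877 + 5525)/((-194 - 4) - 38479) = -32352/(-198 - 38479) = -32352/(-38677) = -32352*(-1/38677) = 32352/38677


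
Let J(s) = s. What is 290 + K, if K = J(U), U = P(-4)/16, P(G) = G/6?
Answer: 6959/24 ≈ 289.96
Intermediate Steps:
P(G) = G/6 (P(G) = G*(1/6) = G/6)
U = -1/24 (U = ((1/6)*(-4))/16 = -2/3*1/16 = -1/24 ≈ -0.041667)
K = -1/24 ≈ -0.041667
290 + K = 290 - 1/24 = 6959/24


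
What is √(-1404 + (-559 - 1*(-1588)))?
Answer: 5*I*√15 ≈ 19.365*I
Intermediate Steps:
√(-1404 + (-559 - 1*(-1588))) = √(-1404 + (-559 + 1588)) = √(-1404 + 1029) = √(-375) = 5*I*√15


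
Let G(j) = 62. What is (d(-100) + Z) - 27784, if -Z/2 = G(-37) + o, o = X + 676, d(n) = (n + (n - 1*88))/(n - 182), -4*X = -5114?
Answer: -1495351/47 ≈ -31816.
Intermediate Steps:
X = 2557/2 (X = -1/4*(-5114) = 2557/2 ≈ 1278.5)
d(n) = (-88 + 2*n)/(-182 + n) (d(n) = (n + (n - 88))/(-182 + n) = (n + (-88 + n))/(-182 + n) = (-88 + 2*n)/(-182 + n))
o = 3909/2 (o = 2557/2 + 676 = 3909/2 ≈ 1954.5)
Z = -4033 (Z = -2*(62 + 3909/2) = -2*4033/2 = -4033)
(d(-100) + Z) - 27784 = (2*(-44 - 100)/(-182 - 100) - 4033) - 27784 = (2*(-144)/(-282) - 4033) - 27784 = (2*(-1/282)*(-144) - 4033) - 27784 = (48/47 - 4033) - 27784 = -189503/47 - 27784 = -1495351/47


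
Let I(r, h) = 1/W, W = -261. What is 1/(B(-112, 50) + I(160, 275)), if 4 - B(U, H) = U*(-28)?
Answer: -261/817453 ≈ -0.00031928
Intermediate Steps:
I(r, h) = -1/261 (I(r, h) = 1/(-261) = -1/261)
B(U, H) = 4 + 28*U (B(U, H) = 4 - U*(-28) = 4 - (-28)*U = 4 + 28*U)
1/(B(-112, 50) + I(160, 275)) = 1/((4 + 28*(-112)) - 1/261) = 1/((4 - 3136) - 1/261) = 1/(-3132 - 1/261) = 1/(-817453/261) = -261/817453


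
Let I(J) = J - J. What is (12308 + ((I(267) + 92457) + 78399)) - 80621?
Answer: 102543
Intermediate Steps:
I(J) = 0
(12308 + ((I(267) + 92457) + 78399)) - 80621 = (12308 + ((0 + 92457) + 78399)) - 80621 = (12308 + (92457 + 78399)) - 80621 = (12308 + 170856) - 80621 = 183164 - 80621 = 102543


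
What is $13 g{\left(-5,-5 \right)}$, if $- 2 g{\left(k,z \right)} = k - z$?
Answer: $0$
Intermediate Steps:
$g{\left(k,z \right)} = \frac{z}{2} - \frac{k}{2}$ ($g{\left(k,z \right)} = - \frac{k - z}{2} = \frac{z}{2} - \frac{k}{2}$)
$13 g{\left(-5,-5 \right)} = 13 \left(\frac{1}{2} \left(-5\right) - - \frac{5}{2}\right) = 13 \left(- \frac{5}{2} + \frac{5}{2}\right) = 13 \cdot 0 = 0$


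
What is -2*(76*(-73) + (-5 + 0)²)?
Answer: 11046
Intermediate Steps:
-2*(76*(-73) + (-5 + 0)²) = -2*(-5548 + (-5)²) = -2*(-5548 + 25) = -2*(-5523) = 11046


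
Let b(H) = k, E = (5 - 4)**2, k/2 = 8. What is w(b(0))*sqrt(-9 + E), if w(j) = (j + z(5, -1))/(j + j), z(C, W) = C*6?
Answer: 23*I*sqrt(2)/8 ≈ 4.0659*I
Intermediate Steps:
k = 16 (k = 2*8 = 16)
E = 1 (E = 1**2 = 1)
b(H) = 16
z(C, W) = 6*C
w(j) = (30 + j)/(2*j) (w(j) = (j + 6*5)/(j + j) = (j + 30)/((2*j)) = (30 + j)*(1/(2*j)) = (30 + j)/(2*j))
w(b(0))*sqrt(-9 + E) = ((1/2)*(30 + 16)/16)*sqrt(-9 + 1) = ((1/2)*(1/16)*46)*sqrt(-8) = 23*(2*I*sqrt(2))/16 = 23*I*sqrt(2)/8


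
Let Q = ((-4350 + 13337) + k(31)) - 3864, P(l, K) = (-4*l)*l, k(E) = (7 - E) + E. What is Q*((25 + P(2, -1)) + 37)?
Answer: 235980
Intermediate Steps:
k(E) = 7
P(l, K) = -4*l²
Q = 5130 (Q = ((-4350 + 13337) + 7) - 3864 = (8987 + 7) - 3864 = 8994 - 3864 = 5130)
Q*((25 + P(2, -1)) + 37) = 5130*((25 - 4*2²) + 37) = 5130*((25 - 4*4) + 37) = 5130*((25 - 16) + 37) = 5130*(9 + 37) = 5130*46 = 235980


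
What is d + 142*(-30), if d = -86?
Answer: -4346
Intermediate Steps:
d + 142*(-30) = -86 + 142*(-30) = -86 - 4260 = -4346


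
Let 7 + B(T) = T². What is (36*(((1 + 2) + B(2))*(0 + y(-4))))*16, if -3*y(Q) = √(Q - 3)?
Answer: 0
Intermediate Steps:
B(T) = -7 + T²
y(Q) = -√(-3 + Q)/3 (y(Q) = -√(Q - 3)/3 = -√(-3 + Q)/3)
(36*(((1 + 2) + B(2))*(0 + y(-4))))*16 = (36*(((1 + 2) + (-7 + 2²))*(0 - √(-3 - 4)/3)))*16 = (36*((3 + (-7 + 4))*(0 - I*√7/3)))*16 = (36*((3 - 3)*(0 - I*√7/3)))*16 = (36*(0*(0 - I*√7/3)))*16 = (36*(0*(-I*√7/3)))*16 = (36*0)*16 = 0*16 = 0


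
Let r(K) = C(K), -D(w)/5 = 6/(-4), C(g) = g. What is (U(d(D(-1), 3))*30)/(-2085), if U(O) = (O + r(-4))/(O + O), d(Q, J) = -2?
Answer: -3/139 ≈ -0.021583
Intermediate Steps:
D(w) = 15/2 (D(w) = -30/(-4) = -30*(-1)/4 = -5*(-3/2) = 15/2)
r(K) = K
U(O) = (-4 + O)/(2*O) (U(O) = (O - 4)/(O + O) = (-4 + O)/((2*O)) = (-4 + O)*(1/(2*O)) = (-4 + O)/(2*O))
(U(d(D(-1), 3))*30)/(-2085) = (((1/2)*(-4 - 2)/(-2))*30)/(-2085) = (((1/2)*(-1/2)*(-6))*30)*(-1/2085) = ((3/2)*30)*(-1/2085) = 45*(-1/2085) = -3/139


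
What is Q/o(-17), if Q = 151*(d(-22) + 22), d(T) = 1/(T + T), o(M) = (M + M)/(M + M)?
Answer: 146017/44 ≈ 3318.6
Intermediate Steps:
o(M) = 1 (o(M) = (2*M)/((2*M)) = (2*M)*(1/(2*M)) = 1)
d(T) = 1/(2*T)
Q = 146017/44 (Q = 151*((½)/(-22) + 22) = 151*((½)*(-1/22) + 22) = 151*(-1/44 + 22) = 151*(967/44) = 146017/44 ≈ 3318.6)
Q/o(-17) = (146017/44)/1 = (146017/44)*1 = 146017/44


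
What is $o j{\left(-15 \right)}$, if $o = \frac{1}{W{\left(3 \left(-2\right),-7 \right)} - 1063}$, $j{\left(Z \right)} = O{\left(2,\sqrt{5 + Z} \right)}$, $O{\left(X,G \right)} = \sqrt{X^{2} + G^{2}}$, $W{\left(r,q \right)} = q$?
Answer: $- \frac{i \sqrt{6}}{1070} \approx - 0.0022892 i$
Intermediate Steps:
$O{\left(X,G \right)} = \sqrt{G^{2} + X^{2}}$
$j{\left(Z \right)} = \sqrt{9 + Z}$ ($j{\left(Z \right)} = \sqrt{\left(\sqrt{5 + Z}\right)^{2} + 2^{2}} = \sqrt{\left(5 + Z\right) + 4} = \sqrt{9 + Z}$)
$o = - \frac{1}{1070}$ ($o = \frac{1}{-7 - 1063} = \frac{1}{-1070} = - \frac{1}{1070} \approx -0.00093458$)
$o j{\left(-15 \right)} = - \frac{\sqrt{9 - 15}}{1070} = - \frac{\sqrt{-6}}{1070} = - \frac{i \sqrt{6}}{1070}$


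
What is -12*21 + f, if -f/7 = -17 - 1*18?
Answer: -7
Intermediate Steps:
f = 245 (f = -7*(-17 - 1*18) = -7*(-17 - 18) = -7*(-35) = 245)
-12*21 + f = -12*21 + 245 = -252 + 245 = -7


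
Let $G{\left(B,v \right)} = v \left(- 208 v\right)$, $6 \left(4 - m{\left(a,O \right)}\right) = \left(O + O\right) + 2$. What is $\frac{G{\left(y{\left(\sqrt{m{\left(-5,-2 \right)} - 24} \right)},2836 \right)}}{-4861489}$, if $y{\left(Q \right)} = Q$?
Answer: $\frac{1672922368}{4861489} \approx 344.12$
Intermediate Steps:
$m{\left(a,O \right)} = \frac{11}{3} - \frac{O}{3}$ ($m{\left(a,O \right)} = 4 - \frac{\left(O + O\right) + 2}{6} = 4 - \frac{2 O + 2}{6} = 4 - \frac{2 + 2 O}{6} = 4 - \left(\frac{1}{3} + \frac{O}{3}\right) = \frac{11}{3} - \frac{O}{3}$)
$G{\left(B,v \right)} = - 208 v^{2}$
$\frac{G{\left(y{\left(\sqrt{m{\left(-5,-2 \right)} - 24} \right)},2836 \right)}}{-4861489} = \frac{\left(-208\right) 2836^{2}}{-4861489} = \left(-208\right) 8042896 \left(- \frac{1}{4861489}\right) = \left(-1672922368\right) \left(- \frac{1}{4861489}\right) = \frac{1672922368}{4861489}$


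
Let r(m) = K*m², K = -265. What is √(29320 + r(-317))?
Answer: 3*I*√2955585 ≈ 5157.5*I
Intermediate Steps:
r(m) = -265*m²
√(29320 + r(-317)) = √(29320 - 265*(-317)²) = √(29320 - 265*100489) = √(29320 - 26629585) = √(-26600265) = 3*I*√2955585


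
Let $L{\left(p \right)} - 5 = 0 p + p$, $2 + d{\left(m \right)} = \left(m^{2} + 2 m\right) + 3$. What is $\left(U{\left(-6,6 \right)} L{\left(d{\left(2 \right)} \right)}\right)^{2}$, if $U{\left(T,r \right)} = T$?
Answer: $7056$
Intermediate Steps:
$d{\left(m \right)} = 1 + m^{2} + 2 m$ ($d{\left(m \right)} = -2 + \left(\left(m^{2} + 2 m\right) + 3\right) = -2 + \left(3 + m^{2} + 2 m\right) = 1 + m^{2} + 2 m$)
$L{\left(p \right)} = 5 + p$ ($L{\left(p \right)} = 5 + \left(0 p + p\right) = 5 + \left(0 + p\right) = 5 + p$)
$\left(U{\left(-6,6 \right)} L{\left(d{\left(2 \right)} \right)}\right)^{2} = \left(- 6 \left(5 + \left(1 + 2^{2} + 2 \cdot 2\right)\right)\right)^{2} = \left(- 6 \left(5 + \left(1 + 4 + 4\right)\right)\right)^{2} = \left(- 6 \left(5 + 9\right)\right)^{2} = \left(\left(-6\right) 14\right)^{2} = \left(-84\right)^{2} = 7056$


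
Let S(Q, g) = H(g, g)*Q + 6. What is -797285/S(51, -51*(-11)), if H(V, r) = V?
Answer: -797285/28617 ≈ -27.861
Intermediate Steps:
S(Q, g) = 6 + Q*g (S(Q, g) = g*Q + 6 = Q*g + 6 = 6 + Q*g)
-797285/S(51, -51*(-11)) = -797285/(6 + 51*(-51*(-11))) = -797285/(6 + 51*561) = -797285/(6 + 28611) = -797285/28617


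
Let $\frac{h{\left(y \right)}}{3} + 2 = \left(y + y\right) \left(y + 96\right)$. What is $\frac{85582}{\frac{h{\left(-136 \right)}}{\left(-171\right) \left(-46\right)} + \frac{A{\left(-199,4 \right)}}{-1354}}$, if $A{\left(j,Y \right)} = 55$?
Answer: $\frac{50638698236}{2430767} \approx 20832.0$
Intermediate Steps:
$h{\left(y \right)} = -6 + 6 y \left(96 + y\right)$ ($h{\left(y \right)} = -6 + 3 \left(y + y\right) \left(y + 96\right) = -6 + 3 \cdot 2 y \left(96 + y\right) = -6 + 6 y \left(96 + y\right)$)
$\frac{85582}{\frac{h{\left(-136 \right)}}{\left(-171\right) \left(-46\right)} + \frac{A{\left(-199,4 \right)}}{-1354}} = \frac{85582}{\frac{-6 + 6 \left(-136\right)^{2} + 576 \left(-136\right)}{\left(-171\right) \left(-46\right)} + \frac{55}{-1354}} = \frac{85582}{\frac{-6 + 6 \cdot 18496 - 78336}{7866} + 55 \left(- \frac{1}{1354}\right)} = \frac{85582}{\left(-6 + 110976 - 78336\right) \frac{1}{7866} - \frac{55}{1354}} = \frac{85582}{32634 \cdot \frac{1}{7866} - \frac{55}{1354}} = \frac{85582}{\frac{1813}{437} - \frac{55}{1354}} = \frac{85582}{\frac{2430767}{591698}} = 85582 \cdot \frac{591698}{2430767} = \frac{50638698236}{2430767}$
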